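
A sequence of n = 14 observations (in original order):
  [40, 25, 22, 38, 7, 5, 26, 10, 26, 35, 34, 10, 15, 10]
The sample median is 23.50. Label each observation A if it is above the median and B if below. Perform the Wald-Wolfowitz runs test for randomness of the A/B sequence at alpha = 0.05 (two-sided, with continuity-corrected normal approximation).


Step 1: Compute median = 23.50; label A = above, B = below.
Labels in order: AABABBABAAABBB  (n_A = 7, n_B = 7)
Step 2: Count runs R = 8.
Step 3: Under H0 (random ordering), E[R] = 2*n_A*n_B/(n_A+n_B) + 1 = 2*7*7/14 + 1 = 8.0000.
        Var[R] = 2*n_A*n_B*(2*n_A*n_B - n_A - n_B) / ((n_A+n_B)^2 * (n_A+n_B-1)) = 8232/2548 = 3.2308.
        SD[R] = 1.7974.
Step 4: R = E[R], so z = 0 with no continuity correction.
Step 5: Two-sided p-value via normal approximation = 2*(1 - Phi(|z|)) = 1.000000.
Step 6: alpha = 0.05. fail to reject H0.

R = 8, z = 0.0000, p = 1.000000, fail to reject H0.


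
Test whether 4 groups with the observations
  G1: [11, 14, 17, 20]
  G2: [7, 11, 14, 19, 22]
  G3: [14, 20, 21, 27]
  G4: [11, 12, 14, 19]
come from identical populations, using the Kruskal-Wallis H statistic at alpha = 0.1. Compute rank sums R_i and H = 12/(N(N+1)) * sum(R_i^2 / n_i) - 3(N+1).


Step 1: Combine all N = 17 observations and assign midranks.
sorted (value, group, rank): (7,G2,1), (11,G1,3), (11,G2,3), (11,G4,3), (12,G4,5), (14,G1,7.5), (14,G2,7.5), (14,G3,7.5), (14,G4,7.5), (17,G1,10), (19,G2,11.5), (19,G4,11.5), (20,G1,13.5), (20,G3,13.5), (21,G3,15), (22,G2,16), (27,G3,17)
Step 2: Sum ranks within each group.
R_1 = 34 (n_1 = 4)
R_2 = 39 (n_2 = 5)
R_3 = 53 (n_3 = 4)
R_4 = 27 (n_4 = 4)
Step 3: H = 12/(N(N+1)) * sum(R_i^2/n_i) - 3(N+1)
     = 12/(17*18) * (34^2/4 + 39^2/5 + 53^2/4 + 27^2/4) - 3*18
     = 0.039216 * 1477.7 - 54
     = 3.949020.
Step 4: Ties present; correction factor C = 1 - 96/(17^3 - 17) = 0.980392. Corrected H = 3.949020 / 0.980392 = 4.028000.
Step 5: Under H0, H ~ chi^2(3); p-value = 0.258456.
Step 6: alpha = 0.1. fail to reject H0.

H = 4.0280, df = 3, p = 0.258456, fail to reject H0.


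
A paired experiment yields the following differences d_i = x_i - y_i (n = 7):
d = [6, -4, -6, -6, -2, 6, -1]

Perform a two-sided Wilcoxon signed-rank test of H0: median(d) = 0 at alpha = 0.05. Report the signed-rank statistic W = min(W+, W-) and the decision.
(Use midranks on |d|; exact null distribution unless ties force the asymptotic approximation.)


Step 1: Drop any zero differences (none here) and take |d_i|.
|d| = [6, 4, 6, 6, 2, 6, 1]
Step 2: Midrank |d_i| (ties get averaged ranks).
ranks: |6|->5.5, |4|->3, |6|->5.5, |6|->5.5, |2|->2, |6|->5.5, |1|->1
Step 3: Attach original signs; sum ranks with positive sign and with negative sign.
W+ = 5.5 + 5.5 = 11
W- = 3 + 5.5 + 5.5 + 2 + 1 = 17
(Check: W+ + W- = 28 should equal n(n+1)/2 = 28.)
Step 4: Test statistic W = min(W+, W-) = 11.
Step 5: Ties in |d|, so use the tie-corrected normal approximation.
        E[W] = n(n+1)/4 = 7*8/4 = 14.
        Tie groups: |d|=6 (t=4); sum(t^3 - t) = 60.
        Var[W] = n(n+1)(2n+1)/24 - sum(t^3-t)/48 = 840/24 - 60/48 = 33.75.
        z = (W - E[W]) / sqrt(Var[W]) = (11 - 14) / 5.8095 = -0.5164.
        Two-sided p = 2*Phi(z) = 0.605577.
Step 6: alpha = 0.05. fail to reject H0.

W+ = 11, W- = 17, W = min = 11, p = 0.605577, fail to reject H0.


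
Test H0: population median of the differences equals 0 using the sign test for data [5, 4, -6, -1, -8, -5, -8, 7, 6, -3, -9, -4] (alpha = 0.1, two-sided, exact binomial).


Step 1: Discard zero differences. Original n = 12; n_eff = number of nonzero differences = 12.
Nonzero differences (with sign): +5, +4, -6, -1, -8, -5, -8, +7, +6, -3, -9, -4
Step 2: Count signs: positive = 4, negative = 8.
Step 3: Under H0: P(positive) = 0.5, so the number of positives S ~ Bin(12, 0.5).
Step 4: Two-sided exact p-value = sum of Bin(12,0.5) probabilities at or below the observed probability = 0.387695.
Step 5: alpha = 0.1. fail to reject H0.

n_eff = 12, pos = 4, neg = 8, p = 0.387695, fail to reject H0.


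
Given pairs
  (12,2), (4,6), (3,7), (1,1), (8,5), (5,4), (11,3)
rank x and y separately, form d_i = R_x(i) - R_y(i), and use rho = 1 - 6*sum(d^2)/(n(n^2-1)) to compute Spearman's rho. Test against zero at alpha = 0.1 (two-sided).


Step 1: Rank x and y separately (midranks; no ties here).
rank(x): 12->7, 4->3, 3->2, 1->1, 8->5, 5->4, 11->6
rank(y): 2->2, 6->6, 7->7, 1->1, 5->5, 4->4, 3->3
Step 2: d_i = R_x(i) - R_y(i); compute d_i^2.
  (7-2)^2=25, (3-6)^2=9, (2-7)^2=25, (1-1)^2=0, (5-5)^2=0, (4-4)^2=0, (6-3)^2=9
sum(d^2) = 68.
Step 3: rho = 1 - 6*68 / (7*(7^2 - 1)) = 1 - 408/336 = -0.214286.
Step 4: Under H0, t = rho * sqrt((n-2)/(1-rho^2)) = -0.4906 ~ t(5).
Step 5: Two-sided p-value from the t-distribution with 5 df = 0.644512.
Step 6: alpha = 0.1. fail to reject H0.

rho = -0.2143, p = 0.644512, fail to reject H0 at alpha = 0.1.


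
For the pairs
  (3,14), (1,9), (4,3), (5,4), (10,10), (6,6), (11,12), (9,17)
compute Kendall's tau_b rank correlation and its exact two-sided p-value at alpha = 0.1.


Step 1: Enumerate the 28 unordered pairs (i,j) with i<j and classify each by sign(x_j-x_i) * sign(y_j-y_i).
  (1,2):dx=-2,dy=-5->C; (1,3):dx=+1,dy=-11->D; (1,4):dx=+2,dy=-10->D; (1,5):dx=+7,dy=-4->D
  (1,6):dx=+3,dy=-8->D; (1,7):dx=+8,dy=-2->D; (1,8):dx=+6,dy=+3->C; (2,3):dx=+3,dy=-6->D
  (2,4):dx=+4,dy=-5->D; (2,5):dx=+9,dy=+1->C; (2,6):dx=+5,dy=-3->D; (2,7):dx=+10,dy=+3->C
  (2,8):dx=+8,dy=+8->C; (3,4):dx=+1,dy=+1->C; (3,5):dx=+6,dy=+7->C; (3,6):dx=+2,dy=+3->C
  (3,7):dx=+7,dy=+9->C; (3,8):dx=+5,dy=+14->C; (4,5):dx=+5,dy=+6->C; (4,6):dx=+1,dy=+2->C
  (4,7):dx=+6,dy=+8->C; (4,8):dx=+4,dy=+13->C; (5,6):dx=-4,dy=-4->C; (5,7):dx=+1,dy=+2->C
  (5,8):dx=-1,dy=+7->D; (6,7):dx=+5,dy=+6->C; (6,8):dx=+3,dy=+11->C; (7,8):dx=-2,dy=+5->D
Step 2: C = 18, D = 10, total pairs = 28.
Step 3: tau = (C - D)/(n(n-1)/2) = (18 - 10)/28 = 0.285714.
Step 4: Exact two-sided p-value (enumerate n! = 40320 permutations of y under H0): p = 0.398760.
Step 5: alpha = 0.1. fail to reject H0.

tau_b = 0.2857 (C=18, D=10), p = 0.398760, fail to reject H0.


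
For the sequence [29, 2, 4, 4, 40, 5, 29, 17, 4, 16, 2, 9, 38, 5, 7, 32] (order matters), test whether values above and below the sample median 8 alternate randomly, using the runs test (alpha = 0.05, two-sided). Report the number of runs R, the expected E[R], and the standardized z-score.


Step 1: Compute median = 8; label A = above, B = below.
Labels in order: ABBBABAABABAABBA  (n_A = 8, n_B = 8)
Step 2: Count runs R = 11.
Step 3: Under H0 (random ordering), E[R] = 2*n_A*n_B/(n_A+n_B) + 1 = 2*8*8/16 + 1 = 9.0000.
        Var[R] = 2*n_A*n_B*(2*n_A*n_B - n_A - n_B) / ((n_A+n_B)^2 * (n_A+n_B-1)) = 14336/3840 = 3.7333.
        SD[R] = 1.9322.
Step 4: Continuity-corrected z = (R - 0.5 - E[R]) / SD[R] = (11 - 0.5 - 9.0000) / 1.9322 = 0.7763.
Step 5: Two-sided p-value via normal approximation = 2*(1 - Phi(|z|)) = 0.437558.
Step 6: alpha = 0.05. fail to reject H0.

R = 11, z = 0.7763, p = 0.437558, fail to reject H0.


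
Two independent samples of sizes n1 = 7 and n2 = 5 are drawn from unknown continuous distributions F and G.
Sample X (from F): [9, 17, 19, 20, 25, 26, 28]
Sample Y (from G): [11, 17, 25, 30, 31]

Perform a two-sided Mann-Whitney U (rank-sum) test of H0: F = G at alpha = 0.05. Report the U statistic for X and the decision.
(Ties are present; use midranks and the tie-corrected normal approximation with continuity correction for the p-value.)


Step 1: Combine and sort all 12 observations; assign midranks.
sorted (value, group): (9,X), (11,Y), (17,X), (17,Y), (19,X), (20,X), (25,X), (25,Y), (26,X), (28,X), (30,Y), (31,Y)
ranks: 9->1, 11->2, 17->3.5, 17->3.5, 19->5, 20->6, 25->7.5, 25->7.5, 26->9, 28->10, 30->11, 31->12
Step 2: Rank sum for X: R1 = 1 + 3.5 + 5 + 6 + 7.5 + 9 + 10 = 42.
Step 3: U_X = R1 - n1(n1+1)/2 = 42 - 7*8/2 = 42 - 28 = 14.
       U_Y = n1*n2 - U_X = 35 - 14 = 21.
Step 4: Ties are present, so use the tie-corrected normal approximation (with continuity correction) for the p-value.
Step 5: p-value = 0.624905; compare to alpha = 0.05. fail to reject H0.

U_X = 14, p = 0.624905, fail to reject H0 at alpha = 0.05.


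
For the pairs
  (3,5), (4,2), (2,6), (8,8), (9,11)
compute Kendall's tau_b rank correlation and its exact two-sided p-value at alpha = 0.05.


Step 1: Enumerate the 10 unordered pairs (i,j) with i<j and classify each by sign(x_j-x_i) * sign(y_j-y_i).
  (1,2):dx=+1,dy=-3->D; (1,3):dx=-1,dy=+1->D; (1,4):dx=+5,dy=+3->C; (1,5):dx=+6,dy=+6->C
  (2,3):dx=-2,dy=+4->D; (2,4):dx=+4,dy=+6->C; (2,5):dx=+5,dy=+9->C; (3,4):dx=+6,dy=+2->C
  (3,5):dx=+7,dy=+5->C; (4,5):dx=+1,dy=+3->C
Step 2: C = 7, D = 3, total pairs = 10.
Step 3: tau = (C - D)/(n(n-1)/2) = (7 - 3)/10 = 0.400000.
Step 4: Exact two-sided p-value (enumerate n! = 120 permutations of y under H0): p = 0.483333.
Step 5: alpha = 0.05. fail to reject H0.

tau_b = 0.4000 (C=7, D=3), p = 0.483333, fail to reject H0.


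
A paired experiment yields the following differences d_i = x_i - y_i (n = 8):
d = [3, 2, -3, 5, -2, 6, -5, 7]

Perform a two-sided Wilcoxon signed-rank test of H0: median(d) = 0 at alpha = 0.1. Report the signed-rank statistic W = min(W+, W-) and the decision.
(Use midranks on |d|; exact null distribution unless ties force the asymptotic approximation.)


Step 1: Drop any zero differences (none here) and take |d_i|.
|d| = [3, 2, 3, 5, 2, 6, 5, 7]
Step 2: Midrank |d_i| (ties get averaged ranks).
ranks: |3|->3.5, |2|->1.5, |3|->3.5, |5|->5.5, |2|->1.5, |6|->7, |5|->5.5, |7|->8
Step 3: Attach original signs; sum ranks with positive sign and with negative sign.
W+ = 3.5 + 1.5 + 5.5 + 7 + 8 = 25.5
W- = 3.5 + 1.5 + 5.5 = 10.5
(Check: W+ + W- = 36 should equal n(n+1)/2 = 36.)
Step 4: Test statistic W = min(W+, W-) = 10.5.
Step 5: Ties in |d|, so use the tie-corrected normal approximation.
        E[W] = n(n+1)/4 = 8*9/4 = 18.
        Tie groups: |d|=2 (t=2), |d|=3 (t=2), |d|=5 (t=2); sum(t^3 - t) = 18.
        Var[W] = n(n+1)(2n+1)/24 - sum(t^3-t)/48 = 1224/24 - 18/48 = 50.625.
        z = (W - E[W]) / sqrt(Var[W]) = (10.5 - 18) / 7.1151 = -1.0541.
        Two-sided p = 2*Phi(z) = 0.291841.
Step 6: alpha = 0.1. fail to reject H0.

W+ = 25.5, W- = 10.5, W = min = 10.5, p = 0.291841, fail to reject H0.


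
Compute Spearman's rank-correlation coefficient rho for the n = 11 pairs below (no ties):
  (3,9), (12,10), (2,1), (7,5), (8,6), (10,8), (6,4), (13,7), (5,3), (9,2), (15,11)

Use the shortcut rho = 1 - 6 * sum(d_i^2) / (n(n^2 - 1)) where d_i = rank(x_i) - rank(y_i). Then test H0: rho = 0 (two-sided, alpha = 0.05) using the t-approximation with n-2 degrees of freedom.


Step 1: Rank x and y separately (midranks; no ties here).
rank(x): 3->2, 12->9, 2->1, 7->5, 8->6, 10->8, 6->4, 13->10, 5->3, 9->7, 15->11
rank(y): 9->9, 10->10, 1->1, 5->5, 6->6, 8->8, 4->4, 7->7, 3->3, 2->2, 11->11
Step 2: d_i = R_x(i) - R_y(i); compute d_i^2.
  (2-9)^2=49, (9-10)^2=1, (1-1)^2=0, (5-5)^2=0, (6-6)^2=0, (8-8)^2=0, (4-4)^2=0, (10-7)^2=9, (3-3)^2=0, (7-2)^2=25, (11-11)^2=0
sum(d^2) = 84.
Step 3: rho = 1 - 6*84 / (11*(11^2 - 1)) = 1 - 504/1320 = 0.618182.
Step 4: Under H0, t = rho * sqrt((n-2)/(1-rho^2)) = 2.3594 ~ t(9).
Step 5: Two-sided p-value from the t-distribution with 9 df = 0.042646.
Step 6: alpha = 0.05. reject H0.

rho = 0.6182, p = 0.042646, reject H0 at alpha = 0.05.


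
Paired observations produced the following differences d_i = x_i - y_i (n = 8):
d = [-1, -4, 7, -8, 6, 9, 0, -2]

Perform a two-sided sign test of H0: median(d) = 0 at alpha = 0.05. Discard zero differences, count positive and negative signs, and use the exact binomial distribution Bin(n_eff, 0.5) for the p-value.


Step 1: Discard zero differences. Original n = 8; n_eff = number of nonzero differences = 7.
Nonzero differences (with sign): -1, -4, +7, -8, +6, +9, -2
Step 2: Count signs: positive = 3, negative = 4.
Step 3: Under H0: P(positive) = 0.5, so the number of positives S ~ Bin(7, 0.5).
Step 4: Two-sided exact p-value = sum of Bin(7,0.5) probabilities at or below the observed probability = 1.000000.
Step 5: alpha = 0.05. fail to reject H0.

n_eff = 7, pos = 3, neg = 4, p = 1.000000, fail to reject H0.


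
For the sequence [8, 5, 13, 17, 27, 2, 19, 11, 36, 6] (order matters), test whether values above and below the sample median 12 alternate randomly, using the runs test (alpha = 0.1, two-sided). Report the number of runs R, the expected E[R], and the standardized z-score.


Step 1: Compute median = 12; label A = above, B = below.
Labels in order: BBAAABABAB  (n_A = 5, n_B = 5)
Step 2: Count runs R = 7.
Step 3: Under H0 (random ordering), E[R] = 2*n_A*n_B/(n_A+n_B) + 1 = 2*5*5/10 + 1 = 6.0000.
        Var[R] = 2*n_A*n_B*(2*n_A*n_B - n_A - n_B) / ((n_A+n_B)^2 * (n_A+n_B-1)) = 2000/900 = 2.2222.
        SD[R] = 1.4907.
Step 4: Continuity-corrected z = (R - 0.5 - E[R]) / SD[R] = (7 - 0.5 - 6.0000) / 1.4907 = 0.3354.
Step 5: Two-sided p-value via normal approximation = 2*(1 - Phi(|z|)) = 0.737316.
Step 6: alpha = 0.1. fail to reject H0.

R = 7, z = 0.3354, p = 0.737316, fail to reject H0.


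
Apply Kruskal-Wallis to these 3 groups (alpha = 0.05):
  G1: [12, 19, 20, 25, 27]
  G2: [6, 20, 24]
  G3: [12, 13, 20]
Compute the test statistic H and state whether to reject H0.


Step 1: Combine all N = 11 observations and assign midranks.
sorted (value, group, rank): (6,G2,1), (12,G1,2.5), (12,G3,2.5), (13,G3,4), (19,G1,5), (20,G1,7), (20,G2,7), (20,G3,7), (24,G2,9), (25,G1,10), (27,G1,11)
Step 2: Sum ranks within each group.
R_1 = 35.5 (n_1 = 5)
R_2 = 17 (n_2 = 3)
R_3 = 13.5 (n_3 = 3)
Step 3: H = 12/(N(N+1)) * sum(R_i^2/n_i) - 3(N+1)
     = 12/(11*12) * (35.5^2/5 + 17^2/3 + 13.5^2/3) - 3*12
     = 0.090909 * 409.133 - 36
     = 1.193939.
Step 4: Ties present; correction factor C = 1 - 30/(11^3 - 11) = 0.977273. Corrected H = 1.193939 / 0.977273 = 1.221705.
Step 5: Under H0, H ~ chi^2(2); p-value = 0.542888.
Step 6: alpha = 0.05. fail to reject H0.

H = 1.2217, df = 2, p = 0.542888, fail to reject H0.


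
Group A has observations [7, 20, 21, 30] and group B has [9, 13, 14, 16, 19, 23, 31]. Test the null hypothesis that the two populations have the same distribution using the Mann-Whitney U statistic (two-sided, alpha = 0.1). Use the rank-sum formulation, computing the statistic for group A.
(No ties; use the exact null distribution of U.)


Step 1: Combine and sort all 11 observations; assign midranks.
sorted (value, group): (7,X), (9,Y), (13,Y), (14,Y), (16,Y), (19,Y), (20,X), (21,X), (23,Y), (30,X), (31,Y)
ranks: 7->1, 9->2, 13->3, 14->4, 16->5, 19->6, 20->7, 21->8, 23->9, 30->10, 31->11
Step 2: Rank sum for X: R1 = 1 + 7 + 8 + 10 = 26.
Step 3: U_X = R1 - n1(n1+1)/2 = 26 - 4*5/2 = 26 - 10 = 16.
       U_Y = n1*n2 - U_X = 28 - 16 = 12.
Step 4: No ties, so the exact null distribution of U (based on enumerating the C(11,4) = 330 equally likely rank assignments) gives the two-sided p-value.
Step 5: p-value = 0.787879; compare to alpha = 0.1. fail to reject H0.

U_X = 16, p = 0.787879, fail to reject H0 at alpha = 0.1.


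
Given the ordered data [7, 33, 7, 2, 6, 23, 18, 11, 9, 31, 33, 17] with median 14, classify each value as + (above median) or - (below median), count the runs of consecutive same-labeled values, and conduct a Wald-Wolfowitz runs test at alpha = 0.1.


Step 1: Compute median = 14; label A = above, B = below.
Labels in order: BABBBAABBAAA  (n_A = 6, n_B = 6)
Step 2: Count runs R = 6.
Step 3: Under H0 (random ordering), E[R] = 2*n_A*n_B/(n_A+n_B) + 1 = 2*6*6/12 + 1 = 7.0000.
        Var[R] = 2*n_A*n_B*(2*n_A*n_B - n_A - n_B) / ((n_A+n_B)^2 * (n_A+n_B-1)) = 4320/1584 = 2.7273.
        SD[R] = 1.6514.
Step 4: Continuity-corrected z = (R + 0.5 - E[R]) / SD[R] = (6 + 0.5 - 7.0000) / 1.6514 = -0.3028.
Step 5: Two-sided p-value via normal approximation = 2*(1 - Phi(|z|)) = 0.762069.
Step 6: alpha = 0.1. fail to reject H0.

R = 6, z = -0.3028, p = 0.762069, fail to reject H0.


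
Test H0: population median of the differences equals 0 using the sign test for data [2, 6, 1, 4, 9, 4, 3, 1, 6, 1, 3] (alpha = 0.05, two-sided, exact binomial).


Step 1: Discard zero differences. Original n = 11; n_eff = number of nonzero differences = 11.
Nonzero differences (with sign): +2, +6, +1, +4, +9, +4, +3, +1, +6, +1, +3
Step 2: Count signs: positive = 11, negative = 0.
Step 3: Under H0: P(positive) = 0.5, so the number of positives S ~ Bin(11, 0.5).
Step 4: Two-sided exact p-value = sum of Bin(11,0.5) probabilities at or below the observed probability = 0.000977.
Step 5: alpha = 0.05. reject H0.

n_eff = 11, pos = 11, neg = 0, p = 0.000977, reject H0.


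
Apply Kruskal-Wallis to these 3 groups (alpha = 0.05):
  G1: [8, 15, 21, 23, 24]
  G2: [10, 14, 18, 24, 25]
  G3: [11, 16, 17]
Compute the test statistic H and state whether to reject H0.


Step 1: Combine all N = 13 observations and assign midranks.
sorted (value, group, rank): (8,G1,1), (10,G2,2), (11,G3,3), (14,G2,4), (15,G1,5), (16,G3,6), (17,G3,7), (18,G2,8), (21,G1,9), (23,G1,10), (24,G1,11.5), (24,G2,11.5), (25,G2,13)
Step 2: Sum ranks within each group.
R_1 = 36.5 (n_1 = 5)
R_2 = 38.5 (n_2 = 5)
R_3 = 16 (n_3 = 3)
Step 3: H = 12/(N(N+1)) * sum(R_i^2/n_i) - 3(N+1)
     = 12/(13*14) * (36.5^2/5 + 38.5^2/5 + 16^2/3) - 3*14
     = 0.065934 * 648.233 - 42
     = 0.740659.
Step 4: Ties present; correction factor C = 1 - 6/(13^3 - 13) = 0.997253. Corrected H = 0.740659 / 0.997253 = 0.742700.
Step 5: Under H0, H ~ chi^2(2); p-value = 0.689803.
Step 6: alpha = 0.05. fail to reject H0.

H = 0.7427, df = 2, p = 0.689803, fail to reject H0.


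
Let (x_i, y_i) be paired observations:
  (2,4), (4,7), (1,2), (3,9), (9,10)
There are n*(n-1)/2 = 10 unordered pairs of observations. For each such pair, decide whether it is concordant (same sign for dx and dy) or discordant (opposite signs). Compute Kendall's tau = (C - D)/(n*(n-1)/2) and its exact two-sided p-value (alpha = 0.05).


Step 1: Enumerate the 10 unordered pairs (i,j) with i<j and classify each by sign(x_j-x_i) * sign(y_j-y_i).
  (1,2):dx=+2,dy=+3->C; (1,3):dx=-1,dy=-2->C; (1,4):dx=+1,dy=+5->C; (1,5):dx=+7,dy=+6->C
  (2,3):dx=-3,dy=-5->C; (2,4):dx=-1,dy=+2->D; (2,5):dx=+5,dy=+3->C; (3,4):dx=+2,dy=+7->C
  (3,5):dx=+8,dy=+8->C; (4,5):dx=+6,dy=+1->C
Step 2: C = 9, D = 1, total pairs = 10.
Step 3: tau = (C - D)/(n(n-1)/2) = (9 - 1)/10 = 0.800000.
Step 4: Exact two-sided p-value (enumerate n! = 120 permutations of y under H0): p = 0.083333.
Step 5: alpha = 0.05. fail to reject H0.

tau_b = 0.8000 (C=9, D=1), p = 0.083333, fail to reject H0.


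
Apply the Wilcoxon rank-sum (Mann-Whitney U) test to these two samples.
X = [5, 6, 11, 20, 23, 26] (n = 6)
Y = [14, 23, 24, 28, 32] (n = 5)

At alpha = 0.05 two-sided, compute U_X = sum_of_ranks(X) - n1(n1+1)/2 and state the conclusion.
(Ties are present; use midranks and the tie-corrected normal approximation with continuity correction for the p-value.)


Step 1: Combine and sort all 11 observations; assign midranks.
sorted (value, group): (5,X), (6,X), (11,X), (14,Y), (20,X), (23,X), (23,Y), (24,Y), (26,X), (28,Y), (32,Y)
ranks: 5->1, 6->2, 11->3, 14->4, 20->5, 23->6.5, 23->6.5, 24->8, 26->9, 28->10, 32->11
Step 2: Rank sum for X: R1 = 1 + 2 + 3 + 5 + 6.5 + 9 = 26.5.
Step 3: U_X = R1 - n1(n1+1)/2 = 26.5 - 6*7/2 = 26.5 - 21 = 5.5.
       U_Y = n1*n2 - U_X = 30 - 5.5 = 24.5.
Step 4: Ties are present, so use the tie-corrected normal approximation (with continuity correction) for the p-value.
Step 5: p-value = 0.099576; compare to alpha = 0.05. fail to reject H0.

U_X = 5.5, p = 0.099576, fail to reject H0 at alpha = 0.05.


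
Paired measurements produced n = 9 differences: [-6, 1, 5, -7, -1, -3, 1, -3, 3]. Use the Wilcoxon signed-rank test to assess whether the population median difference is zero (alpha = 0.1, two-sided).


Step 1: Drop any zero differences (none here) and take |d_i|.
|d| = [6, 1, 5, 7, 1, 3, 1, 3, 3]
Step 2: Midrank |d_i| (ties get averaged ranks).
ranks: |6|->8, |1|->2, |5|->7, |7|->9, |1|->2, |3|->5, |1|->2, |3|->5, |3|->5
Step 3: Attach original signs; sum ranks with positive sign and with negative sign.
W+ = 2 + 7 + 2 + 5 = 16
W- = 8 + 9 + 2 + 5 + 5 = 29
(Check: W+ + W- = 45 should equal n(n+1)/2 = 45.)
Step 4: Test statistic W = min(W+, W-) = 16.
Step 5: Ties in |d|, so use the tie-corrected normal approximation.
        E[W] = n(n+1)/4 = 9*10/4 = 22.5.
        Tie groups: |d|=1 (t=3), |d|=3 (t=3); sum(t^3 - t) = 48.
        Var[W] = n(n+1)(2n+1)/24 - sum(t^3-t)/48 = 1710/24 - 48/48 = 70.25.
        z = (W - E[W]) / sqrt(Var[W]) = (16 - 22.5) / 8.3815 = -0.7755.
        Two-sided p = 2*Phi(z) = 0.438035.
Step 6: alpha = 0.1. fail to reject H0.

W+ = 16, W- = 29, W = min = 16, p = 0.438035, fail to reject H0.


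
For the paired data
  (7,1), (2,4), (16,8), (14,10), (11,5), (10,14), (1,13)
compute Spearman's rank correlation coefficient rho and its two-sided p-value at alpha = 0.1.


Step 1: Rank x and y separately (midranks; no ties here).
rank(x): 7->3, 2->2, 16->7, 14->6, 11->5, 10->4, 1->1
rank(y): 1->1, 4->2, 8->4, 10->5, 5->3, 14->7, 13->6
Step 2: d_i = R_x(i) - R_y(i); compute d_i^2.
  (3-1)^2=4, (2-2)^2=0, (7-4)^2=9, (6-5)^2=1, (5-3)^2=4, (4-7)^2=9, (1-6)^2=25
sum(d^2) = 52.
Step 3: rho = 1 - 6*52 / (7*(7^2 - 1)) = 1 - 312/336 = 0.071429.
Step 4: Under H0, t = rho * sqrt((n-2)/(1-rho^2)) = 0.1601 ~ t(5).
Step 5: Two-sided p-value from the t-distribution with 5 df = 0.879048.
Step 6: alpha = 0.1. fail to reject H0.

rho = 0.0714, p = 0.879048, fail to reject H0 at alpha = 0.1.


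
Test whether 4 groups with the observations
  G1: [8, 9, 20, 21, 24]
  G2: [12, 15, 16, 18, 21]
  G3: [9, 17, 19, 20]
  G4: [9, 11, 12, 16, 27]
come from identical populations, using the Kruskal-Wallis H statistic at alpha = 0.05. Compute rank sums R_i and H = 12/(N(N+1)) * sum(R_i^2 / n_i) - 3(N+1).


Step 1: Combine all N = 19 observations and assign midranks.
sorted (value, group, rank): (8,G1,1), (9,G1,3), (9,G3,3), (9,G4,3), (11,G4,5), (12,G2,6.5), (12,G4,6.5), (15,G2,8), (16,G2,9.5), (16,G4,9.5), (17,G3,11), (18,G2,12), (19,G3,13), (20,G1,14.5), (20,G3,14.5), (21,G1,16.5), (21,G2,16.5), (24,G1,18), (27,G4,19)
Step 2: Sum ranks within each group.
R_1 = 53 (n_1 = 5)
R_2 = 52.5 (n_2 = 5)
R_3 = 41.5 (n_3 = 4)
R_4 = 43 (n_4 = 5)
Step 3: H = 12/(N(N+1)) * sum(R_i^2/n_i) - 3(N+1)
     = 12/(19*20) * (53^2/5 + 52.5^2/5 + 41.5^2/4 + 43^2/5) - 3*20
     = 0.031579 * 1913.41 - 60
     = 0.423553.
Step 4: Ties present; correction factor C = 1 - 48/(19^3 - 19) = 0.992982. Corrected H = 0.423553 / 0.992982 = 0.426546.
Step 5: Under H0, H ~ chi^2(3); p-value = 0.934706.
Step 6: alpha = 0.05. fail to reject H0.

H = 0.4265, df = 3, p = 0.934706, fail to reject H0.


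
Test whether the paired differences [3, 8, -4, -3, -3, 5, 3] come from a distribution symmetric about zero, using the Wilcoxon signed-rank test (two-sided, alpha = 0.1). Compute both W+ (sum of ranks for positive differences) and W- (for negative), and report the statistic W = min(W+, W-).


Step 1: Drop any zero differences (none here) and take |d_i|.
|d| = [3, 8, 4, 3, 3, 5, 3]
Step 2: Midrank |d_i| (ties get averaged ranks).
ranks: |3|->2.5, |8|->7, |4|->5, |3|->2.5, |3|->2.5, |5|->6, |3|->2.5
Step 3: Attach original signs; sum ranks with positive sign and with negative sign.
W+ = 2.5 + 7 + 6 + 2.5 = 18
W- = 5 + 2.5 + 2.5 = 10
(Check: W+ + W- = 28 should equal n(n+1)/2 = 28.)
Step 4: Test statistic W = min(W+, W-) = 10.
Step 5: Ties in |d|, so use the tie-corrected normal approximation.
        E[W] = n(n+1)/4 = 7*8/4 = 14.
        Tie groups: |d|=3 (t=4); sum(t^3 - t) = 60.
        Var[W] = n(n+1)(2n+1)/24 - sum(t^3-t)/48 = 840/24 - 60/48 = 33.75.
        z = (W - E[W]) / sqrt(Var[W]) = (10 - 14) / 5.8095 = -0.6885.
        Two-sided p = 2*Phi(z) = 0.491119.
Step 6: alpha = 0.1. fail to reject H0.

W+ = 18, W- = 10, W = min = 10, p = 0.491119, fail to reject H0.


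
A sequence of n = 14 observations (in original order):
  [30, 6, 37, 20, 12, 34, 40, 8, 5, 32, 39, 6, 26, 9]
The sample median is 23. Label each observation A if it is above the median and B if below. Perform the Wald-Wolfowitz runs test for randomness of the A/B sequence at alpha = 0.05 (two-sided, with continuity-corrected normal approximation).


Step 1: Compute median = 23; label A = above, B = below.
Labels in order: ABABBAABBAABAB  (n_A = 7, n_B = 7)
Step 2: Count runs R = 10.
Step 3: Under H0 (random ordering), E[R] = 2*n_A*n_B/(n_A+n_B) + 1 = 2*7*7/14 + 1 = 8.0000.
        Var[R] = 2*n_A*n_B*(2*n_A*n_B - n_A - n_B) / ((n_A+n_B)^2 * (n_A+n_B-1)) = 8232/2548 = 3.2308.
        SD[R] = 1.7974.
Step 4: Continuity-corrected z = (R - 0.5 - E[R]) / SD[R] = (10 - 0.5 - 8.0000) / 1.7974 = 0.8345.
Step 5: Two-sided p-value via normal approximation = 2*(1 - Phi(|z|)) = 0.403986.
Step 6: alpha = 0.05. fail to reject H0.

R = 10, z = 0.8345, p = 0.403986, fail to reject H0.


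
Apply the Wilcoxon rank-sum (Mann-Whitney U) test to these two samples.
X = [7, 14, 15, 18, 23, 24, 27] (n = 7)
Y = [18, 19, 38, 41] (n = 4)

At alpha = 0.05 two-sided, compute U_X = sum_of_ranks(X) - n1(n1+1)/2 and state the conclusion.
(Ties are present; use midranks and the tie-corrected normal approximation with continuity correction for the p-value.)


Step 1: Combine and sort all 11 observations; assign midranks.
sorted (value, group): (7,X), (14,X), (15,X), (18,X), (18,Y), (19,Y), (23,X), (24,X), (27,X), (38,Y), (41,Y)
ranks: 7->1, 14->2, 15->3, 18->4.5, 18->4.5, 19->6, 23->7, 24->8, 27->9, 38->10, 41->11
Step 2: Rank sum for X: R1 = 1 + 2 + 3 + 4.5 + 7 + 8 + 9 = 34.5.
Step 3: U_X = R1 - n1(n1+1)/2 = 34.5 - 7*8/2 = 34.5 - 28 = 6.5.
       U_Y = n1*n2 - U_X = 28 - 6.5 = 21.5.
Step 4: Ties are present, so use the tie-corrected normal approximation (with continuity correction) for the p-value.
Step 5: p-value = 0.184875; compare to alpha = 0.05. fail to reject H0.

U_X = 6.5, p = 0.184875, fail to reject H0 at alpha = 0.05.


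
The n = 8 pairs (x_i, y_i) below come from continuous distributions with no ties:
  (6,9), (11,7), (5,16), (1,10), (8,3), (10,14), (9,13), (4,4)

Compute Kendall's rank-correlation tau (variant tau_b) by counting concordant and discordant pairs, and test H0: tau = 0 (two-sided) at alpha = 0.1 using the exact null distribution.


Step 1: Enumerate the 28 unordered pairs (i,j) with i<j and classify each by sign(x_j-x_i) * sign(y_j-y_i).
  (1,2):dx=+5,dy=-2->D; (1,3):dx=-1,dy=+7->D; (1,4):dx=-5,dy=+1->D; (1,5):dx=+2,dy=-6->D
  (1,6):dx=+4,dy=+5->C; (1,7):dx=+3,dy=+4->C; (1,8):dx=-2,dy=-5->C; (2,3):dx=-6,dy=+9->D
  (2,4):dx=-10,dy=+3->D; (2,5):dx=-3,dy=-4->C; (2,6):dx=-1,dy=+7->D; (2,7):dx=-2,dy=+6->D
  (2,8):dx=-7,dy=-3->C; (3,4):dx=-4,dy=-6->C; (3,5):dx=+3,dy=-13->D; (3,6):dx=+5,dy=-2->D
  (3,7):dx=+4,dy=-3->D; (3,8):dx=-1,dy=-12->C; (4,5):dx=+7,dy=-7->D; (4,6):dx=+9,dy=+4->C
  (4,7):dx=+8,dy=+3->C; (4,8):dx=+3,dy=-6->D; (5,6):dx=+2,dy=+11->C; (5,7):dx=+1,dy=+10->C
  (5,8):dx=-4,dy=+1->D; (6,7):dx=-1,dy=-1->C; (6,8):dx=-6,dy=-10->C; (7,8):dx=-5,dy=-9->C
Step 2: C = 14, D = 14, total pairs = 28.
Step 3: tau = (C - D)/(n(n-1)/2) = (14 - 14)/28 = 0.000000.
Step 4: Exact two-sided p-value (enumerate n! = 40320 permutations of y under H0): p = 1.000000.
Step 5: alpha = 0.1. fail to reject H0.

tau_b = 0.0000 (C=14, D=14), p = 1.000000, fail to reject H0.


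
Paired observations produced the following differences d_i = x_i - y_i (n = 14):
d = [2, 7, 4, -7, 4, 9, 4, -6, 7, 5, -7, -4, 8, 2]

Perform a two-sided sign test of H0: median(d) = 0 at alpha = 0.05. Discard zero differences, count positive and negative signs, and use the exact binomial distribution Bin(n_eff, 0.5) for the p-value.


Step 1: Discard zero differences. Original n = 14; n_eff = number of nonzero differences = 14.
Nonzero differences (with sign): +2, +7, +4, -7, +4, +9, +4, -6, +7, +5, -7, -4, +8, +2
Step 2: Count signs: positive = 10, negative = 4.
Step 3: Under H0: P(positive) = 0.5, so the number of positives S ~ Bin(14, 0.5).
Step 4: Two-sided exact p-value = sum of Bin(14,0.5) probabilities at or below the observed probability = 0.179565.
Step 5: alpha = 0.05. fail to reject H0.

n_eff = 14, pos = 10, neg = 4, p = 0.179565, fail to reject H0.


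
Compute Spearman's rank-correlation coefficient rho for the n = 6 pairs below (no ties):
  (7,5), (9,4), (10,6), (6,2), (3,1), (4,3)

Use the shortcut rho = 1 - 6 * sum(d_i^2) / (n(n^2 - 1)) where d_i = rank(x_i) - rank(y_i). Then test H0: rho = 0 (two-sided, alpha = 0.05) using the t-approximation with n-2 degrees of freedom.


Step 1: Rank x and y separately (midranks; no ties here).
rank(x): 7->4, 9->5, 10->6, 6->3, 3->1, 4->2
rank(y): 5->5, 4->4, 6->6, 2->2, 1->1, 3->3
Step 2: d_i = R_x(i) - R_y(i); compute d_i^2.
  (4-5)^2=1, (5-4)^2=1, (6-6)^2=0, (3-2)^2=1, (1-1)^2=0, (2-3)^2=1
sum(d^2) = 4.
Step 3: rho = 1 - 6*4 / (6*(6^2 - 1)) = 1 - 24/210 = 0.885714.
Step 4: Under H0, t = rho * sqrt((n-2)/(1-rho^2)) = 3.8158 ~ t(4).
Step 5: Two-sided p-value from the t-distribution with 4 df = 0.018845.
Step 6: alpha = 0.05. reject H0.

rho = 0.8857, p = 0.018845, reject H0 at alpha = 0.05.


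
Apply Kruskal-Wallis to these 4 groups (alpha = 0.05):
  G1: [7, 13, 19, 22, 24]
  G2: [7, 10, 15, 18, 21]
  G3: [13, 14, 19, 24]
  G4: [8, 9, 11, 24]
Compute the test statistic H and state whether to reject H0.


Step 1: Combine all N = 18 observations and assign midranks.
sorted (value, group, rank): (7,G1,1.5), (7,G2,1.5), (8,G4,3), (9,G4,4), (10,G2,5), (11,G4,6), (13,G1,7.5), (13,G3,7.5), (14,G3,9), (15,G2,10), (18,G2,11), (19,G1,12.5), (19,G3,12.5), (21,G2,14), (22,G1,15), (24,G1,17), (24,G3,17), (24,G4,17)
Step 2: Sum ranks within each group.
R_1 = 53.5 (n_1 = 5)
R_2 = 41.5 (n_2 = 5)
R_3 = 46 (n_3 = 4)
R_4 = 30 (n_4 = 4)
Step 3: H = 12/(N(N+1)) * sum(R_i^2/n_i) - 3(N+1)
     = 12/(18*19) * (53.5^2/5 + 41.5^2/5 + 46^2/4 + 30^2/4) - 3*19
     = 0.035088 * 1670.9 - 57
     = 1.628070.
Step 4: Ties present; correction factor C = 1 - 42/(18^3 - 18) = 0.992776. Corrected H = 1.628070 / 0.992776 = 1.639917.
Step 5: Under H0, H ~ chi^2(3); p-value = 0.650373.
Step 6: alpha = 0.05. fail to reject H0.

H = 1.6399, df = 3, p = 0.650373, fail to reject H0.


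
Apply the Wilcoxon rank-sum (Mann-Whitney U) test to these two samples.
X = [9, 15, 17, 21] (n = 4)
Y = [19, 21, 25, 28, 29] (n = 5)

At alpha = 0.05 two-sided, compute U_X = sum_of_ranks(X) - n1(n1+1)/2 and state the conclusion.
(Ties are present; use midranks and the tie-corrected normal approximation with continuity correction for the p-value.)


Step 1: Combine and sort all 9 observations; assign midranks.
sorted (value, group): (9,X), (15,X), (17,X), (19,Y), (21,X), (21,Y), (25,Y), (28,Y), (29,Y)
ranks: 9->1, 15->2, 17->3, 19->4, 21->5.5, 21->5.5, 25->7, 28->8, 29->9
Step 2: Rank sum for X: R1 = 1 + 2 + 3 + 5.5 = 11.5.
Step 3: U_X = R1 - n1(n1+1)/2 = 11.5 - 4*5/2 = 11.5 - 10 = 1.5.
       U_Y = n1*n2 - U_X = 20 - 1.5 = 18.5.
Step 4: Ties are present, so use the tie-corrected normal approximation (with continuity correction) for the p-value.
Step 5: p-value = 0.049090; compare to alpha = 0.05. reject H0.

U_X = 1.5, p = 0.049090, reject H0 at alpha = 0.05.


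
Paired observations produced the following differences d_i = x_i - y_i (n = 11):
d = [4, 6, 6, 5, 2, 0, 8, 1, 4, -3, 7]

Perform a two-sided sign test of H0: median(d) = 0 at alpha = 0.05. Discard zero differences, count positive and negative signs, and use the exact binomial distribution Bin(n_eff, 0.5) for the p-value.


Step 1: Discard zero differences. Original n = 11; n_eff = number of nonzero differences = 10.
Nonzero differences (with sign): +4, +6, +6, +5, +2, +8, +1, +4, -3, +7
Step 2: Count signs: positive = 9, negative = 1.
Step 3: Under H0: P(positive) = 0.5, so the number of positives S ~ Bin(10, 0.5).
Step 4: Two-sided exact p-value = sum of Bin(10,0.5) probabilities at or below the observed probability = 0.021484.
Step 5: alpha = 0.05. reject H0.

n_eff = 10, pos = 9, neg = 1, p = 0.021484, reject H0.


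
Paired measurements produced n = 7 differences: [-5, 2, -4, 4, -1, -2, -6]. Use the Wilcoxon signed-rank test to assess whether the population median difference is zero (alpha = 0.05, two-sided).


Step 1: Drop any zero differences (none here) and take |d_i|.
|d| = [5, 2, 4, 4, 1, 2, 6]
Step 2: Midrank |d_i| (ties get averaged ranks).
ranks: |5|->6, |2|->2.5, |4|->4.5, |4|->4.5, |1|->1, |2|->2.5, |6|->7
Step 3: Attach original signs; sum ranks with positive sign and with negative sign.
W+ = 2.5 + 4.5 = 7
W- = 6 + 4.5 + 1 + 2.5 + 7 = 21
(Check: W+ + W- = 28 should equal n(n+1)/2 = 28.)
Step 4: Test statistic W = min(W+, W-) = 7.
Step 5: Ties in |d|, so use the tie-corrected normal approximation.
        E[W] = n(n+1)/4 = 7*8/4 = 14.
        Tie groups: |d|=2 (t=2), |d|=4 (t=2); sum(t^3 - t) = 12.
        Var[W] = n(n+1)(2n+1)/24 - sum(t^3-t)/48 = 840/24 - 12/48 = 34.75.
        z = (W - E[W]) / sqrt(Var[W]) = (7 - 14) / 5.8949 = -1.1875.
        Two-sided p = 2*Phi(z) = 0.235044.
Step 6: alpha = 0.05. fail to reject H0.

W+ = 7, W- = 21, W = min = 7, p = 0.235044, fail to reject H0.


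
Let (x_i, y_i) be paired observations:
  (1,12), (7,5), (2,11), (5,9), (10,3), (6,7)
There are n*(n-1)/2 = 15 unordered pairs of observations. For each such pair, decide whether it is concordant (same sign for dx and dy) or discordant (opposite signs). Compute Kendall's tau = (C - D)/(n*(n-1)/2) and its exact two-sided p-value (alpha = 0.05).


Step 1: Enumerate the 15 unordered pairs (i,j) with i<j and classify each by sign(x_j-x_i) * sign(y_j-y_i).
  (1,2):dx=+6,dy=-7->D; (1,3):dx=+1,dy=-1->D; (1,4):dx=+4,dy=-3->D; (1,5):dx=+9,dy=-9->D
  (1,6):dx=+5,dy=-5->D; (2,3):dx=-5,dy=+6->D; (2,4):dx=-2,dy=+4->D; (2,5):dx=+3,dy=-2->D
  (2,6):dx=-1,dy=+2->D; (3,4):dx=+3,dy=-2->D; (3,5):dx=+8,dy=-8->D; (3,6):dx=+4,dy=-4->D
  (4,5):dx=+5,dy=-6->D; (4,6):dx=+1,dy=-2->D; (5,6):dx=-4,dy=+4->D
Step 2: C = 0, D = 15, total pairs = 15.
Step 3: tau = (C - D)/(n(n-1)/2) = (0 - 15)/15 = -1.000000.
Step 4: Exact two-sided p-value (enumerate n! = 720 permutations of y under H0): p = 0.002778.
Step 5: alpha = 0.05. reject H0.

tau_b = -1.0000 (C=0, D=15), p = 0.002778, reject H0.


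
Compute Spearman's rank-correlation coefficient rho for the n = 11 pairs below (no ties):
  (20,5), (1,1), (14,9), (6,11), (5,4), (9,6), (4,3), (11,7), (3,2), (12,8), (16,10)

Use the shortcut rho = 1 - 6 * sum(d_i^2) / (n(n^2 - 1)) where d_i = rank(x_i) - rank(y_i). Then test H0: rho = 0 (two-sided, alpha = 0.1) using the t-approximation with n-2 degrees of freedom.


Step 1: Rank x and y separately (midranks; no ties here).
rank(x): 20->11, 1->1, 14->9, 6->5, 5->4, 9->6, 4->3, 11->7, 3->2, 12->8, 16->10
rank(y): 5->5, 1->1, 9->9, 11->11, 4->4, 6->6, 3->3, 7->7, 2->2, 8->8, 10->10
Step 2: d_i = R_x(i) - R_y(i); compute d_i^2.
  (11-5)^2=36, (1-1)^2=0, (9-9)^2=0, (5-11)^2=36, (4-4)^2=0, (6-6)^2=0, (3-3)^2=0, (7-7)^2=0, (2-2)^2=0, (8-8)^2=0, (10-10)^2=0
sum(d^2) = 72.
Step 3: rho = 1 - 6*72 / (11*(11^2 - 1)) = 1 - 432/1320 = 0.672727.
Step 4: Under H0, t = rho * sqrt((n-2)/(1-rho^2)) = 2.7277 ~ t(9).
Step 5: Two-sided p-value from the t-distribution with 9 df = 0.023313.
Step 6: alpha = 0.1. reject H0.

rho = 0.6727, p = 0.023313, reject H0 at alpha = 0.1.


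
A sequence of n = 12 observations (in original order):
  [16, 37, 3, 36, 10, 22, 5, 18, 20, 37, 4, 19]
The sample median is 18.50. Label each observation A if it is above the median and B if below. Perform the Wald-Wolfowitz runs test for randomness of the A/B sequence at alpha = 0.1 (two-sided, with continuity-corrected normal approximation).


Step 1: Compute median = 18.50; label A = above, B = below.
Labels in order: BABABABBAABA  (n_A = 6, n_B = 6)
Step 2: Count runs R = 10.
Step 3: Under H0 (random ordering), E[R] = 2*n_A*n_B/(n_A+n_B) + 1 = 2*6*6/12 + 1 = 7.0000.
        Var[R] = 2*n_A*n_B*(2*n_A*n_B - n_A - n_B) / ((n_A+n_B)^2 * (n_A+n_B-1)) = 4320/1584 = 2.7273.
        SD[R] = 1.6514.
Step 4: Continuity-corrected z = (R - 0.5 - E[R]) / SD[R] = (10 - 0.5 - 7.0000) / 1.6514 = 1.5138.
Step 5: Two-sided p-value via normal approximation = 2*(1 - Phi(|z|)) = 0.130070.
Step 6: alpha = 0.1. fail to reject H0.

R = 10, z = 1.5138, p = 0.130070, fail to reject H0.


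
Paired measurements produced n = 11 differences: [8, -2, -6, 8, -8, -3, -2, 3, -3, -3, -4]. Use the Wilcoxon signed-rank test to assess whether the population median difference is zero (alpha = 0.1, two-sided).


Step 1: Drop any zero differences (none here) and take |d_i|.
|d| = [8, 2, 6, 8, 8, 3, 2, 3, 3, 3, 4]
Step 2: Midrank |d_i| (ties get averaged ranks).
ranks: |8|->10, |2|->1.5, |6|->8, |8|->10, |8|->10, |3|->4.5, |2|->1.5, |3|->4.5, |3|->4.5, |3|->4.5, |4|->7
Step 3: Attach original signs; sum ranks with positive sign and with negative sign.
W+ = 10 + 10 + 4.5 = 24.5
W- = 1.5 + 8 + 10 + 4.5 + 1.5 + 4.5 + 4.5 + 7 = 41.5
(Check: W+ + W- = 66 should equal n(n+1)/2 = 66.)
Step 4: Test statistic W = min(W+, W-) = 24.5.
Step 5: Ties in |d|, so use the tie-corrected normal approximation.
        E[W] = n(n+1)/4 = 11*12/4 = 33.
        Tie groups: |d|=2 (t=2), |d|=3 (t=4), |d|=8 (t=3); sum(t^3 - t) = 90.
        Var[W] = n(n+1)(2n+1)/24 - sum(t^3-t)/48 = 3036/24 - 90/48 = 124.625.
        z = (W - E[W]) / sqrt(Var[W]) = (24.5 - 33) / 11.1636 = -0.7614.
        Two-sided p = 2*Phi(z) = 0.446415.
Step 6: alpha = 0.1. fail to reject H0.

W+ = 24.5, W- = 41.5, W = min = 24.5, p = 0.446415, fail to reject H0.


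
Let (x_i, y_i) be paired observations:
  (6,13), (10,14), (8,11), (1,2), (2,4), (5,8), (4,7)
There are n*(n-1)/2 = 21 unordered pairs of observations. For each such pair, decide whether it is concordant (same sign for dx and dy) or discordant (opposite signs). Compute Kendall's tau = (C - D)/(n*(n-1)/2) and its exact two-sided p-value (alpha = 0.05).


Step 1: Enumerate the 21 unordered pairs (i,j) with i<j and classify each by sign(x_j-x_i) * sign(y_j-y_i).
  (1,2):dx=+4,dy=+1->C; (1,3):dx=+2,dy=-2->D; (1,4):dx=-5,dy=-11->C; (1,5):dx=-4,dy=-9->C
  (1,6):dx=-1,dy=-5->C; (1,7):dx=-2,dy=-6->C; (2,3):dx=-2,dy=-3->C; (2,4):dx=-9,dy=-12->C
  (2,5):dx=-8,dy=-10->C; (2,6):dx=-5,dy=-6->C; (2,7):dx=-6,dy=-7->C; (3,4):dx=-7,dy=-9->C
  (3,5):dx=-6,dy=-7->C; (3,6):dx=-3,dy=-3->C; (3,7):dx=-4,dy=-4->C; (4,5):dx=+1,dy=+2->C
  (4,6):dx=+4,dy=+6->C; (4,7):dx=+3,dy=+5->C; (5,6):dx=+3,dy=+4->C; (5,7):dx=+2,dy=+3->C
  (6,7):dx=-1,dy=-1->C
Step 2: C = 20, D = 1, total pairs = 21.
Step 3: tau = (C - D)/(n(n-1)/2) = (20 - 1)/21 = 0.904762.
Step 4: Exact two-sided p-value (enumerate n! = 5040 permutations of y under H0): p = 0.002778.
Step 5: alpha = 0.05. reject H0.

tau_b = 0.9048 (C=20, D=1), p = 0.002778, reject H0.


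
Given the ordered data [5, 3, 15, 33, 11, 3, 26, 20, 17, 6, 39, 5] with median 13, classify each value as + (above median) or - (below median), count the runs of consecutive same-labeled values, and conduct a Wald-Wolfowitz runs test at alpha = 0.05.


Step 1: Compute median = 13; label A = above, B = below.
Labels in order: BBAABBAAABAB  (n_A = 6, n_B = 6)
Step 2: Count runs R = 7.
Step 3: Under H0 (random ordering), E[R] = 2*n_A*n_B/(n_A+n_B) + 1 = 2*6*6/12 + 1 = 7.0000.
        Var[R] = 2*n_A*n_B*(2*n_A*n_B - n_A - n_B) / ((n_A+n_B)^2 * (n_A+n_B-1)) = 4320/1584 = 2.7273.
        SD[R] = 1.6514.
Step 4: R = E[R], so z = 0 with no continuity correction.
Step 5: Two-sided p-value via normal approximation = 2*(1 - Phi(|z|)) = 1.000000.
Step 6: alpha = 0.05. fail to reject H0.

R = 7, z = 0.0000, p = 1.000000, fail to reject H0.


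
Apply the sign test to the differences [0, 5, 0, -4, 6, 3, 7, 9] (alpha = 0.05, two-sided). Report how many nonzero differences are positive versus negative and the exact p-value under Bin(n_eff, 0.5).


Step 1: Discard zero differences. Original n = 8; n_eff = number of nonzero differences = 6.
Nonzero differences (with sign): +5, -4, +6, +3, +7, +9
Step 2: Count signs: positive = 5, negative = 1.
Step 3: Under H0: P(positive) = 0.5, so the number of positives S ~ Bin(6, 0.5).
Step 4: Two-sided exact p-value = sum of Bin(6,0.5) probabilities at or below the observed probability = 0.218750.
Step 5: alpha = 0.05. fail to reject H0.

n_eff = 6, pos = 5, neg = 1, p = 0.218750, fail to reject H0.


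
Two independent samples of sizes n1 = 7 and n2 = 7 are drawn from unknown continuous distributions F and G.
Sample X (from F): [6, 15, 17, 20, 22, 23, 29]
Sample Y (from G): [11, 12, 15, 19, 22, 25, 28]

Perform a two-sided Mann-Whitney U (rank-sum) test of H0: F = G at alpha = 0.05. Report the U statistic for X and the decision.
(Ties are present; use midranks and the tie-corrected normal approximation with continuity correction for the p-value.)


Step 1: Combine and sort all 14 observations; assign midranks.
sorted (value, group): (6,X), (11,Y), (12,Y), (15,X), (15,Y), (17,X), (19,Y), (20,X), (22,X), (22,Y), (23,X), (25,Y), (28,Y), (29,X)
ranks: 6->1, 11->2, 12->3, 15->4.5, 15->4.5, 17->6, 19->7, 20->8, 22->9.5, 22->9.5, 23->11, 25->12, 28->13, 29->14
Step 2: Rank sum for X: R1 = 1 + 4.5 + 6 + 8 + 9.5 + 11 + 14 = 54.
Step 3: U_X = R1 - n1(n1+1)/2 = 54 - 7*8/2 = 54 - 28 = 26.
       U_Y = n1*n2 - U_X = 49 - 26 = 23.
Step 4: Ties are present, so use the tie-corrected normal approximation (with continuity correction) for the p-value.
Step 5: p-value = 0.898104; compare to alpha = 0.05. fail to reject H0.

U_X = 26, p = 0.898104, fail to reject H0 at alpha = 0.05.
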